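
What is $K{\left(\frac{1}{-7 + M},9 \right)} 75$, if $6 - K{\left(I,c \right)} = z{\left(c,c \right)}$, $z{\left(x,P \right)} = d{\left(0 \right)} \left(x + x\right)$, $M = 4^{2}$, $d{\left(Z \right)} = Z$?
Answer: $450$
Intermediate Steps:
$M = 16$
$z{\left(x,P \right)} = 0$ ($z{\left(x,P \right)} = 0 \left(x + x\right) = 0 \cdot 2 x = 0$)
$K{\left(I,c \right)} = 6$ ($K{\left(I,c \right)} = 6 - 0 = 6 + 0 = 6$)
$K{\left(\frac{1}{-7 + M},9 \right)} 75 = 6 \cdot 75 = 450$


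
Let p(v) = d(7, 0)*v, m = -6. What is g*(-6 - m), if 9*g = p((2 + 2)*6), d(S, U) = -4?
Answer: 0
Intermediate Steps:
p(v) = -4*v
g = -32/3 (g = (-4*(2 + 2)*6)/9 = (-16*6)/9 = (-4*24)/9 = (1/9)*(-96) = -32/3 ≈ -10.667)
g*(-6 - m) = -32*(-6 - 1*(-6))/3 = -32*(-6 + 6)/3 = -32/3*0 = 0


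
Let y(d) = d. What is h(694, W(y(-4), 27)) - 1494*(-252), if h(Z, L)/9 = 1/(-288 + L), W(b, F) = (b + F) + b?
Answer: 101275263/269 ≈ 3.7649e+5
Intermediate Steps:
W(b, F) = F + 2*b (W(b, F) = (F + b) + b = F + 2*b)
h(Z, L) = 9/(-288 + L)
h(694, W(y(-4), 27)) - 1494*(-252) = 9/(-288 + (27 + 2*(-4))) - 1494*(-252) = 9/(-288 + (27 - 8)) - 1*(-376488) = 9/(-288 + 19) + 376488 = 9/(-269) + 376488 = 9*(-1/269) + 376488 = -9/269 + 376488 = 101275263/269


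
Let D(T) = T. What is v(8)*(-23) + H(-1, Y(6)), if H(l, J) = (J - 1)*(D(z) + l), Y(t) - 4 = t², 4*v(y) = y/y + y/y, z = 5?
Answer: 289/2 ≈ 144.50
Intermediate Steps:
v(y) = ½ (v(y) = (y/y + y/y)/4 = (1 + 1)/4 = (¼)*2 = ½)
Y(t) = 4 + t²
H(l, J) = (-1 + J)*(5 + l) (H(l, J) = (J - 1)*(5 + l) = (-1 + J)*(5 + l))
v(8)*(-23) + H(-1, Y(6)) = (½)*(-23) + (-5 - 1*(-1) + 5*(4 + 6²) + (4 + 6²)*(-1)) = -23/2 + (-5 + 1 + 5*(4 + 36) + (4 + 36)*(-1)) = -23/2 + (-5 + 1 + 5*40 + 40*(-1)) = -23/2 + (-5 + 1 + 200 - 40) = -23/2 + 156 = 289/2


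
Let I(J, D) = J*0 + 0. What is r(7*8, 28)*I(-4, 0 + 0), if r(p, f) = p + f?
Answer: 0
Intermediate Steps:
I(J, D) = 0 (I(J, D) = 0 + 0 = 0)
r(p, f) = f + p
r(7*8, 28)*I(-4, 0 + 0) = (28 + 7*8)*0 = (28 + 56)*0 = 84*0 = 0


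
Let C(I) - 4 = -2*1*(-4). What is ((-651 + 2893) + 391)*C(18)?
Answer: 31596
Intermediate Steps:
C(I) = 12 (C(I) = 4 - 2*1*(-4) = 4 - 2*(-4) = 4 + 8 = 12)
((-651 + 2893) + 391)*C(18) = ((-651 + 2893) + 391)*12 = (2242 + 391)*12 = 2633*12 = 31596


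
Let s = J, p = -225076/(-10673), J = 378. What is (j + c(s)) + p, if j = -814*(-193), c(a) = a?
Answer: 1681009116/10673 ≈ 1.5750e+5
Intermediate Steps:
p = 225076/10673 (p = -225076*(-1/10673) = 225076/10673 ≈ 21.088)
s = 378
j = 157102
(j + c(s)) + p = (157102 + 378) + 225076/10673 = 157480 + 225076/10673 = 1681009116/10673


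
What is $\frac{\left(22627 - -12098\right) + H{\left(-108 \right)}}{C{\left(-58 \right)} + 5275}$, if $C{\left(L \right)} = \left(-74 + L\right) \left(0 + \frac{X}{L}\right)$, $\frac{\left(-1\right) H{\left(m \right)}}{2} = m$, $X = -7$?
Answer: $\frac{53331}{8027} \approx 6.644$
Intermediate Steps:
$H{\left(m \right)} = - 2 m$
$C{\left(L \right)} = - \frac{7 \left(-74 + L\right)}{L}$ ($C{\left(L \right)} = \left(-74 + L\right) \left(0 - \frac{7}{L}\right) = \left(-74 + L\right) \left(- \frac{7}{L}\right) = - \frac{7 \left(-74 + L\right)}{L}$)
$\frac{\left(22627 - -12098\right) + H{\left(-108 \right)}}{C{\left(-58 \right)} + 5275} = \frac{\left(22627 - -12098\right) - -216}{\left(-7 + \frac{518}{-58}\right) + 5275} = \frac{\left(22627 + 12098\right) + 216}{\left(-7 + 518 \left(- \frac{1}{58}\right)\right) + 5275} = \frac{34725 + 216}{\left(-7 - \frac{259}{29}\right) + 5275} = \frac{34941}{- \frac{462}{29} + 5275} = \frac{34941}{\frac{152513}{29}} = 34941 \cdot \frac{29}{152513} = \frac{53331}{8027}$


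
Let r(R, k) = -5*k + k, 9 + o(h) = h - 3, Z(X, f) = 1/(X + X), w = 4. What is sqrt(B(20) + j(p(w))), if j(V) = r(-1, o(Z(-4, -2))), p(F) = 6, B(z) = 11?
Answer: sqrt(238)/2 ≈ 7.7136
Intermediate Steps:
Z(X, f) = 1/(2*X)
o(h) = -12 + h (o(h) = -9 + (h - 3) = -9 + (-3 + h) = -12 + h)
r(R, k) = -4*k
j(V) = 97/2 (j(V) = -4*(-12 + (1/2)/(-4)) = -4*(-12 + (1/2)*(-1/4)) = -4*(-12 - 1/8) = -4*(-97/8) = 97/2)
sqrt(B(20) + j(p(w))) = sqrt(11 + 97/2) = sqrt(119/2) = sqrt(238)/2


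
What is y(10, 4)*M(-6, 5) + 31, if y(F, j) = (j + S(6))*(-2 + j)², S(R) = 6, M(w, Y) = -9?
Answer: -329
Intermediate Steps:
y(F, j) = (-2 + j)²*(6 + j) (y(F, j) = (j + 6)*(-2 + j)² = (6 + j)*(-2 + j)² = (-2 + j)²*(6 + j))
y(10, 4)*M(-6, 5) + 31 = ((-2 + 4)²*(6 + 4))*(-9) + 31 = (2²*10)*(-9) + 31 = (4*10)*(-9) + 31 = 40*(-9) + 31 = -360 + 31 = -329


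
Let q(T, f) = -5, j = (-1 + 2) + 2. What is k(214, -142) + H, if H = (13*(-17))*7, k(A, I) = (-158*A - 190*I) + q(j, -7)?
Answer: -8384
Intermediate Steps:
j = 3 (j = 1 + 2 = 3)
k(A, I) = -5 - 190*I - 158*A (k(A, I) = (-158*A - 190*I) - 5 = (-190*I - 158*A) - 5 = -5 - 190*I - 158*A)
H = -1547 (H = -221*7 = -1547)
k(214, -142) + H = (-5 - 190*(-142) - 158*214) - 1547 = (-5 + 26980 - 33812) - 1547 = -6837 - 1547 = -8384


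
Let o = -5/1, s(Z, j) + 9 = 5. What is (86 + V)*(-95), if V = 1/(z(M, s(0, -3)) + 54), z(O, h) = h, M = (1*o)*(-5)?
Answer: -81719/10 ≈ -8171.9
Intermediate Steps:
s(Z, j) = -4 (s(Z, j) = -9 + 5 = -4)
o = -5 (o = -5*1 = -5)
M = 25 (M = (1*(-5))*(-5) = -5*(-5) = 25)
V = 1/50 (V = 1/(-4 + 54) = 1/50 ≈ 0.020000)
(86 + V)*(-95) = (86 + 1/50)*(-95) = (4301/50)*(-95) = -81719/10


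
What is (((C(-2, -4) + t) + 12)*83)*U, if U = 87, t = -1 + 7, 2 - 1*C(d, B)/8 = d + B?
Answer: 592122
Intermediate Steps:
C(d, B) = 16 - 8*B - 8*d (C(d, B) = 16 - 8*(d + B) = 16 - 8*(B + d) = 16 + (-8*B - 8*d) = 16 - 8*B - 8*d)
t = 6
(((C(-2, -4) + t) + 12)*83)*U = ((((16 - 8*(-4) - 8*(-2)) + 6) + 12)*83)*87 = ((((16 + 32 + 16) + 6) + 12)*83)*87 = (((64 + 6) + 12)*83)*87 = ((70 + 12)*83)*87 = (82*83)*87 = 6806*87 = 592122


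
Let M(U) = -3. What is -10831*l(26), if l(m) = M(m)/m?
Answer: 32493/26 ≈ 1249.7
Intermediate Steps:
l(m) = -3/m
-10831*l(26) = -(-32493)/26 = -10831*(-3/26) = 32493/26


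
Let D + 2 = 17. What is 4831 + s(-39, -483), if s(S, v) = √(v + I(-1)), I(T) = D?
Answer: 4831 + 6*I*√13 ≈ 4831.0 + 21.633*I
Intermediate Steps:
D = 15 (D = -2 + 17 = 15)
I(T) = 15
s(S, v) = √(15 + v) (s(S, v) = √(v + 15) = √(15 + v))
4831 + s(-39, -483) = 4831 + √(15 - 483) = 4831 + √(-468) = 4831 + 6*I*√13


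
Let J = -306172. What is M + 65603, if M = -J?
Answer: 371775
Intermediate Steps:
M = 306172 (M = -1*(-306172) = 306172)
M + 65603 = 306172 + 65603 = 371775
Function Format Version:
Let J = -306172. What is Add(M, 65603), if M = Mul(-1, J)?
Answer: 371775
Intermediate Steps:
M = 306172 (M = Mul(-1, -306172) = 306172)
Add(M, 65603) = Add(306172, 65603) = 371775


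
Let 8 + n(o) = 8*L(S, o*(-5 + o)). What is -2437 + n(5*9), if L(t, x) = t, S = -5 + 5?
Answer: -2445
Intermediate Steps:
S = 0
n(o) = -8 (n(o) = -8 + 8*0 = -8 + 0 = -8)
-2437 + n(5*9) = -2437 - 8 = -2445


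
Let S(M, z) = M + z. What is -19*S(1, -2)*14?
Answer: 266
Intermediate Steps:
-19*S(1, -2)*14 = -19*(1 - 2)*14 = -19*(-1)*14 = 19*14 = 266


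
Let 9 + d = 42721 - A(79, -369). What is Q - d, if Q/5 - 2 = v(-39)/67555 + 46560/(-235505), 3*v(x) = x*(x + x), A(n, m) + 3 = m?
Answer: -27412082823960/636381611 ≈ -43075.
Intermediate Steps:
A(n, m) = -3 + m
v(x) = 2*x²/3 (v(x) = (x*(x + x))/3 = (x*(2*x))/3 = (2*x²)/3 = 2*x²/3)
d = 43084 (d = -9 + (42721 - (-3 - 369)) = -9 + (42721 - 1*(-372)) = -9 + (42721 + 372) = -9 + 43093 = 43084)
Q = 5782504364/636381611 (Q = 10 + 5*(((⅔)*(-39)²)/67555 + 46560/(-235505)) = 10 + 5*(((⅔)*1521)*(1/67555) + 46560*(-1/235505)) = 10 + 5*(1014*(1/67555) - 9312/47101) = 10 + 5*(1014/67555 - 9312/47101) = 10 + 5*(-581311746/3181908055) = 10 - 581311746/636381611 = 5782504364/636381611 ≈ 9.0865)
Q - d = 5782504364/636381611 - 1*43084 = 5782504364/636381611 - 43084 = -27412082823960/636381611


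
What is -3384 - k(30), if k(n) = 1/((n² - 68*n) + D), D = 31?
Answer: -3752855/1109 ≈ -3384.0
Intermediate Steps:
k(n) = 1/(31 + n² - 68*n) (k(n) = 1/((n² - 68*n) + 31) = 1/(31 + n² - 68*n))
-3384 - k(30) = -3384 - 1/(31 + 30² - 68*30) = -3384 - 1/(31 + 900 - 2040) = -3384 - 1/(-1109) = -3384 - 1*(-1/1109) = -3384 + 1/1109 = -3752855/1109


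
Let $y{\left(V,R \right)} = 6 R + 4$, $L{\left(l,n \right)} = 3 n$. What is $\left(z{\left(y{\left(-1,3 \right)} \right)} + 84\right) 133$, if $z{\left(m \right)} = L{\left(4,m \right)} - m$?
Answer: $17024$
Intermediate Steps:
$y{\left(V,R \right)} = 4 + 6 R$
$z{\left(m \right)} = 2 m$ ($z{\left(m \right)} = 3 m - m = 2 m$)
$\left(z{\left(y{\left(-1,3 \right)} \right)} + 84\right) 133 = \left(2 \left(4 + 6 \cdot 3\right) + 84\right) 133 = \left(2 \left(4 + 18\right) + 84\right) 133 = \left(2 \cdot 22 + 84\right) 133 = \left(44 + 84\right) 133 = 128 \cdot 133 = 17024$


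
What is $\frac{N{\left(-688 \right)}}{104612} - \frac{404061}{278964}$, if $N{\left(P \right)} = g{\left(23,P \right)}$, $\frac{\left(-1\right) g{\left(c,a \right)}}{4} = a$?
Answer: $- \frac{494070481}{347416452} \approx -1.4221$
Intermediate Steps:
$g{\left(c,a \right)} = - 4 a$
$N{\left(P \right)} = - 4 P$
$\frac{N{\left(-688 \right)}}{104612} - \frac{404061}{278964} = \frac{\left(-4\right) \left(-688\right)}{104612} - \frac{404061}{278964} = 2752 \cdot \frac{1}{104612} - \frac{19241}{13284} = \frac{688}{26153} - \frac{19241}{13284} = - \frac{494070481}{347416452}$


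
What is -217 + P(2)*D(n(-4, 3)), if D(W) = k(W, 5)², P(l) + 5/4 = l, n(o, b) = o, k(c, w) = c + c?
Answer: -169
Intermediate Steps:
k(c, w) = 2*c
P(l) = -5/4 + l
D(W) = 4*W² (D(W) = (2*W)² = 4*W²)
-217 + P(2)*D(n(-4, 3)) = -217 + (-5/4 + 2)*(4*(-4)²) = -217 + 3*(4*16)/4 = -217 + (¾)*64 = -217 + 48 = -169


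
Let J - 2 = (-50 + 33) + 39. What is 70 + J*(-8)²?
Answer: 1606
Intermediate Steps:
J = 24 (J = 2 + ((-50 + 33) + 39) = 2 + (-17 + 39) = 2 + 22 = 24)
70 + J*(-8)² = 70 + 24*(-8)² = 70 + 24*64 = 70 + 1536 = 1606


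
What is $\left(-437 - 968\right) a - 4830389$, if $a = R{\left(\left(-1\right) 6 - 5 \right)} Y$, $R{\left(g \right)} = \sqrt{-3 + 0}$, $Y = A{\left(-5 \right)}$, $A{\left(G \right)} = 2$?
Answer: $-4830389 - 2810 i \sqrt{3} \approx -4.8304 \cdot 10^{6} - 4867.1 i$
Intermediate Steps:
$Y = 2$
$R{\left(g \right)} = i \sqrt{3}$ ($R{\left(g \right)} = \sqrt{-3} = i \sqrt{3}$)
$a = 2 i \sqrt{3}$ ($a = i \sqrt{3} \cdot 2 = 2 i \sqrt{3} \approx 3.4641 i$)
$\left(-437 - 968\right) a - 4830389 = \left(-437 - 968\right) 2 i \sqrt{3} - 4830389 = - 1405 \cdot 2 i \sqrt{3} - 4830389 = - 2810 i \sqrt{3} - 4830389 = -4830389 - 2810 i \sqrt{3}$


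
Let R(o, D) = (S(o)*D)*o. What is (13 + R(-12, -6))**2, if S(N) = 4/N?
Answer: 121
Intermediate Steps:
R(o, D) = 4*D (R(o, D) = ((4/o)*D)*o = (4*D/o)*o = 4*D)
(13 + R(-12, -6))**2 = (13 + 4*(-6))**2 = (13 - 24)**2 = (-11)**2 = 121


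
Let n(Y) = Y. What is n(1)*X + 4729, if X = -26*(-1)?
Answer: 4755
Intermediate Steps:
X = 26
n(1)*X + 4729 = 1*26 + 4729 = 26 + 4729 = 4755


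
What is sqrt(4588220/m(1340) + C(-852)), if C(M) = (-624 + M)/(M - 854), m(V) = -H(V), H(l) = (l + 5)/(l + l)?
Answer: I*sqrt(481348169499397766)/229457 ≈ 3023.6*I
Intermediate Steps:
H(l) = (5 + l)/(2*l) (H(l) = (5 + l)/((2*l)) = (5 + l)*(1/(2*l)) = (5 + l)/(2*l))
m(V) = -(5 + V)/(2*V)
C(M) = (-624 + M)/(-854 + M)
sqrt(4588220/m(1340) + C(-852)) = sqrt(4588220/(((1/2)*(-5 - 1*1340)/1340)) + (-624 - 852)/(-854 - 852)) = sqrt(4588220/(((1/2)*(1/1340)*(-5 - 1340))) - 1476/(-1706)) = sqrt(4588220/(((1/2)*(1/1340)*(-1345))) - 1/1706*(-1476)) = sqrt(4588220/(-269/536) + 738/853) = sqrt(4588220*(-536/269) + 738/853) = sqrt(-2459285920/269 + 738/853) = sqrt(-2097770691238/229457) = I*sqrt(481348169499397766)/229457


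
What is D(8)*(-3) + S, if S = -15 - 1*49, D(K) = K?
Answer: -88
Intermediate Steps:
S = -64 (S = -15 - 49 = -64)
D(8)*(-3) + S = 8*(-3) - 64 = -24 - 64 = -88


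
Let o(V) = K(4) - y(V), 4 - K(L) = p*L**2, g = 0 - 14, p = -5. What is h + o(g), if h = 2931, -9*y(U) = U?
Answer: 27121/9 ≈ 3013.4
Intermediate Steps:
y(U) = -U/9
g = -14
K(L) = 4 + 5*L**2 (K(L) = 4 - (-5)*L**2 = 4 + 5*L**2)
o(V) = 84 + V/9 (o(V) = (4 + 5*4**2) - (-1)*V/9 = (4 + 5*16) + V/9 = (4 + 80) + V/9 = 84 + V/9)
h + o(g) = 2931 + (84 + (1/9)*(-14)) = 2931 + (84 - 14/9) = 2931 + 742/9 = 27121/9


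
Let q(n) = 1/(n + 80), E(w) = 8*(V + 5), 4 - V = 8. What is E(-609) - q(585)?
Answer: 5319/665 ≈ 7.9985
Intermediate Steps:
V = -4 (V = 4 - 1*8 = 4 - 8 = -4)
E(w) = 8 (E(w) = 8*(-4 + 5) = 8*1 = 8)
q(n) = 1/(80 + n)
E(-609) - q(585) = 8 - 1/(80 + 585) = 8 - 1/665 = 5319/665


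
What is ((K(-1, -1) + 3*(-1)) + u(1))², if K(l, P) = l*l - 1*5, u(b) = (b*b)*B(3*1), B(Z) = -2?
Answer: 81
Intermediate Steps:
u(b) = -2*b² (u(b) = (b*b)*(-2) = b²*(-2) = -2*b²)
K(l, P) = -5 + l² (K(l, P) = l² - 5 = -5 + l²)
((K(-1, -1) + 3*(-1)) + u(1))² = (((-5 + (-1)²) + 3*(-1)) - 2*1²)² = (((-5 + 1) - 3) - 2*1)² = ((-4 - 3) - 2)² = (-7 - 2)² = (-9)² = 81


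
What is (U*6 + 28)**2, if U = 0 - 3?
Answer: 100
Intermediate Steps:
U = -3
(U*6 + 28)**2 = (-3*6 + 28)**2 = (-18 + 28)**2 = 10**2 = 100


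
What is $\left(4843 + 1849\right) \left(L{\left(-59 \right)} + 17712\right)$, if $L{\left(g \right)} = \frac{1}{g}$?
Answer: $\frac{6993186844}{59} \approx 1.1853 \cdot 10^{8}$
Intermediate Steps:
$\left(4843 + 1849\right) \left(L{\left(-59 \right)} + 17712\right) = \left(4843 + 1849\right) \left(\frac{1}{-59} + 17712\right) = 6692 \left(- \frac{1}{59} + 17712\right) = 6692 \cdot \frac{1045007}{59} = \frac{6993186844}{59}$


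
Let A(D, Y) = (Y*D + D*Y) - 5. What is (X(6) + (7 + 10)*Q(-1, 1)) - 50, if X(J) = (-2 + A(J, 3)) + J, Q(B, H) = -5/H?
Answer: -100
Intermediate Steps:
A(D, Y) = -5 + 2*D*Y (A(D, Y) = (D*Y + D*Y) - 5 = 2*D*Y - 5 = -5 + 2*D*Y)
X(J) = -7 + 7*J (X(J) = (-2 + (-5 + 2*J*3)) + J = (-2 + (-5 + 6*J)) + J = (-7 + 6*J) + J = -7 + 7*J)
(X(6) + (7 + 10)*Q(-1, 1)) - 50 = ((-7 + 7*6) + (7 + 10)*(-5/1)) - 50 = ((-7 + 42) + 17*(-5*1)) - 50 = (35 + 17*(-5)) - 50 = (35 - 85) - 50 = -50 - 50 = -100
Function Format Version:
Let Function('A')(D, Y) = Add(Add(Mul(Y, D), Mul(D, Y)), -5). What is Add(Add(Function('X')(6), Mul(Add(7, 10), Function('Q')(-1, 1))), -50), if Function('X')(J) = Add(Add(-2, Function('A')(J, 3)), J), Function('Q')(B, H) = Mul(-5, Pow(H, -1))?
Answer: -100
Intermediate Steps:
Function('A')(D, Y) = Add(-5, Mul(2, D, Y)) (Function('A')(D, Y) = Add(Add(Mul(D, Y), Mul(D, Y)), -5) = Add(Mul(2, D, Y), -5) = Add(-5, Mul(2, D, Y)))
Function('X')(J) = Add(-7, Mul(7, J)) (Function('X')(J) = Add(Add(-2, Add(-5, Mul(2, J, 3))), J) = Add(Add(-2, Add(-5, Mul(6, J))), J) = Add(Add(-7, Mul(6, J)), J) = Add(-7, Mul(7, J)))
Add(Add(Function('X')(6), Mul(Add(7, 10), Function('Q')(-1, 1))), -50) = Add(Add(Add(-7, Mul(7, 6)), Mul(Add(7, 10), Mul(-5, Pow(1, -1)))), -50) = Add(Add(Add(-7, 42), Mul(17, Mul(-5, 1))), -50) = Add(Add(35, Mul(17, -5)), -50) = Add(Add(35, -85), -50) = Add(-50, -50) = -100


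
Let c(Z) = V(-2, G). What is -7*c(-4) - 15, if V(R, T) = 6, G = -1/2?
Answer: -57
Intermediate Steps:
G = -½ (G = -1*½ = -½ ≈ -0.50000)
c(Z) = 6
-7*c(-4) - 15 = -7*6 - 15 = -42 - 15 = -57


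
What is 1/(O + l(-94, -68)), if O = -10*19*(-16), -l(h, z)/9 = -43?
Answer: 1/3427 ≈ 0.00029180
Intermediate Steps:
l(h, z) = 387 (l(h, z) = -9*(-43) = 387)
O = 3040 (O = -190*(-16) = 3040)
1/(O + l(-94, -68)) = 1/(3040 + 387) = 1/3427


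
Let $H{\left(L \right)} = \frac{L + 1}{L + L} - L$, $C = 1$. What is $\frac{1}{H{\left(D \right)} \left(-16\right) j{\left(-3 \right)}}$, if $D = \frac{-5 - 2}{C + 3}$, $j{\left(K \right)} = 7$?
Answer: $- \frac{1}{220} \approx -0.0045455$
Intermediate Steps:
$D = - \frac{7}{4}$ ($D = \frac{-5 - 2}{1 + 3} = - \frac{7}{4} \approx -1.75$)
$H{\left(L \right)} = - L + \frac{1 + L}{2 L}$ ($H{\left(L \right)} = \frac{1 + L}{2 L} - L = - L + \frac{1 + L}{2 L}$)
$\frac{1}{H{\left(D \right)} \left(-16\right) j{\left(-3 \right)}} = \frac{1}{\left(\frac{1}{2} + \frac{1}{2 \left(- \frac{7}{4}\right)} - - \frac{7}{4}\right) \left(-16\right) 7} = \frac{1}{\left(\frac{1}{2} + \frac{1}{2} \left(- \frac{4}{7}\right) + \frac{7}{4}\right) \left(-16\right) 7} = \frac{1}{\left(\frac{1}{2} - \frac{2}{7} + \frac{7}{4}\right) \left(-16\right) 7} = \frac{1}{\frac{55}{28} \left(-16\right) 7} = \frac{1}{\left(- \frac{220}{7}\right) 7} = \frac{1}{-220} = - \frac{1}{220}$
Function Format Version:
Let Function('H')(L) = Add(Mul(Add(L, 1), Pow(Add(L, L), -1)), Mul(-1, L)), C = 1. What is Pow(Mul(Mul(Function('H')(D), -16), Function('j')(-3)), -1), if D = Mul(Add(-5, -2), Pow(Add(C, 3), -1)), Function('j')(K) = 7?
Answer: Rational(-1, 220) ≈ -0.0045455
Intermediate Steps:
D = Rational(-7, 4) (D = Mul(Add(-5, -2), Pow(Add(1, 3), -1)) = Mul(-7, Pow(4, -1)) = Mul(-7, Rational(1, 4)) = Rational(-7, 4) ≈ -1.7500)
Function('H')(L) = Add(Mul(-1, L), Mul(Rational(1, 2), Pow(L, -1), Add(1, L))) (Function('H')(L) = Add(Mul(Add(1, L), Pow(Mul(2, L), -1)), Mul(-1, L)) = Add(Mul(Add(1, L), Mul(Rational(1, 2), Pow(L, -1))), Mul(-1, L)) = Add(Mul(Rational(1, 2), Pow(L, -1), Add(1, L)), Mul(-1, L)) = Add(Mul(-1, L), Mul(Rational(1, 2), Pow(L, -1), Add(1, L))))
Pow(Mul(Mul(Function('H')(D), -16), Function('j')(-3)), -1) = Pow(Mul(Mul(Add(Rational(1, 2), Mul(Rational(1, 2), Pow(Rational(-7, 4), -1)), Mul(-1, Rational(-7, 4))), -16), 7), -1) = Pow(Mul(Mul(Add(Rational(1, 2), Mul(Rational(1, 2), Rational(-4, 7)), Rational(7, 4)), -16), 7), -1) = Pow(Mul(Mul(Add(Rational(1, 2), Rational(-2, 7), Rational(7, 4)), -16), 7), -1) = Pow(Mul(Mul(Rational(55, 28), -16), 7), -1) = Pow(Mul(Rational(-220, 7), 7), -1) = Pow(-220, -1) = Rational(-1, 220)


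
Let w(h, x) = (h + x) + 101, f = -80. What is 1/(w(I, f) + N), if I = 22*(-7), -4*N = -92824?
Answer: 1/23073 ≈ 4.3341e-5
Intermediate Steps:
N = 23206 (N = -1/4*(-92824) = 23206)
I = -154
w(h, x) = 101 + h + x
1/(w(I, f) + N) = 1/((101 - 154 - 80) + 23206) = 1/(-133 + 23206) = 1/23073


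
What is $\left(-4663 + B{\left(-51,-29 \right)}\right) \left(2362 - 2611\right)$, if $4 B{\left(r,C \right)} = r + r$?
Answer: $\frac{2334873}{2} \approx 1.1674 \cdot 10^{6}$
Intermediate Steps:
$B{\left(r,C \right)} = \frac{r}{2}$ ($B{\left(r,C \right)} = \frac{r + r}{4} = \frac{2 r}{4} = \frac{r}{2}$)
$\left(-4663 + B{\left(-51,-29 \right)}\right) \left(2362 - 2611\right) = \left(-4663 + \frac{1}{2} \left(-51\right)\right) \left(2362 - 2611\right) = \left(-4663 - \frac{51}{2}\right) \left(-249\right) = \left(- \frac{9377}{2}\right) \left(-249\right) = \frac{2334873}{2}$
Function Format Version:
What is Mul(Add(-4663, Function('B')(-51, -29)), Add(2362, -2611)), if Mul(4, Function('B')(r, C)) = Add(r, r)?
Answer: Rational(2334873, 2) ≈ 1.1674e+6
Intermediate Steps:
Function('B')(r, C) = Mul(Rational(1, 2), r) (Function('B')(r, C) = Mul(Rational(1, 4), Add(r, r)) = Mul(Rational(1, 4), Mul(2, r)) = Mul(Rational(1, 2), r))
Mul(Add(-4663, Function('B')(-51, -29)), Add(2362, -2611)) = Mul(Add(-4663, Mul(Rational(1, 2), -51)), Add(2362, -2611)) = Mul(Add(-4663, Rational(-51, 2)), -249) = Mul(Rational(-9377, 2), -249) = Rational(2334873, 2)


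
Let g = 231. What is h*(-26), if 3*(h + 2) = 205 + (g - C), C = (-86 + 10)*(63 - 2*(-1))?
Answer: -46540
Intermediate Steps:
C = -4940 (C = -76*(63 + 2) = -76*65 = -4940)
h = 1790 (h = -2 + (205 + (231 - 1*(-4940)))/3 = -2 + (205 + (231 + 4940))/3 = -2 + (205 + 5171)/3 = -2 + (⅓)*5376 = -2 + 1792 = 1790)
h*(-26) = 1790*(-26) = -46540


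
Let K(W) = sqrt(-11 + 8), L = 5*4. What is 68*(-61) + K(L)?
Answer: -4148 + I*sqrt(3) ≈ -4148.0 + 1.732*I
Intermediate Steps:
L = 20
K(W) = I*sqrt(3) (K(W) = sqrt(-3) = I*sqrt(3))
68*(-61) + K(L) = 68*(-61) + I*sqrt(3) = -4148 + I*sqrt(3)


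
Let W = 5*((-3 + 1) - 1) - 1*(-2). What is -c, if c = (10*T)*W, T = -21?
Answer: -2730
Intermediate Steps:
W = -13 (W = 5*(-2 - 1) + 2 = 5*(-3) + 2 = -15 + 2 = -13)
c = 2730 (c = (10*(-21))*(-13) = -210*(-13) = 2730)
-c = -1*2730 = -2730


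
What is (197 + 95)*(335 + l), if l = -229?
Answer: 30952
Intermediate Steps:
(197 + 95)*(335 + l) = (197 + 95)*(335 - 229) = 292*106 = 30952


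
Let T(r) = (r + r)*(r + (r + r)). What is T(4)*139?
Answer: 13344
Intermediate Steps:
T(r) = 6*r² (T(r) = (2*r)*(r + 2*r) = (2*r)*(3*r) = 6*r²)
T(4)*139 = (6*4²)*139 = (6*16)*139 = 96*139 = 13344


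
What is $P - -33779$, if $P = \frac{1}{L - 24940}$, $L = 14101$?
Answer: $\frac{366130580}{10839} \approx 33779.0$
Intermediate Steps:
$P = - \frac{1}{10839}$ ($P = \frac{1}{14101 - 24940} = \frac{1}{-10839} = - \frac{1}{10839} \approx -9.2259 \cdot 10^{-5}$)
$P - -33779 = - \frac{1}{10839} - -33779 = - \frac{1}{10839} + 33779 = \frac{366130580}{10839}$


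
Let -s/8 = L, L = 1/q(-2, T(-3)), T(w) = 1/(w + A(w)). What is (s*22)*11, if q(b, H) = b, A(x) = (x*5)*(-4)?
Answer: 968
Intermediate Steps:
A(x) = -20*x (A(x) = (5*x)*(-4) = -20*x)
T(w) = -1/(19*w) (T(w) = 1/(w - 20*w) = 1/(-19*w) = -1/(19*w))
L = -1/2 (L = 1/(-2) = -1/2 ≈ -0.50000)
s = 4 (s = -8*(-1/2) = 4)
(s*22)*11 = (4*22)*11 = 88*11 = 968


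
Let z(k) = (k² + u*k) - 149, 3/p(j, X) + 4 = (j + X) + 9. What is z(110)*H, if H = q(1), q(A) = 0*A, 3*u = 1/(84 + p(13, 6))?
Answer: 0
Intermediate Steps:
p(j, X) = 3/(5 + X + j) (p(j, X) = 3/(-4 + ((j + X) + 9)) = 3/(-4 + ((X + j) + 9)) = 3/(-4 + (9 + X + j)) = 3/(5 + X + j))
u = 8/2019 (u = 1/(3*(84 + 3/(5 + 6 + 13))) = 1/(3*(84 + 3/24)) = 1/(3*(84 + 3*(1/24))) = 1/(3*(84 + ⅛)) = 1/(3*(673/8)) = (⅓)*(8/673) = 8/2019 ≈ 0.0039624)
q(A) = 0
z(k) = -149 + k² + 8*k/2019 (z(k) = (k² + 8*k/2019) - 149 = -149 + k² + 8*k/2019)
H = 0
z(110)*H = (-149 + 110² + (8/2019)*110)*0 = (-149 + 12100 + 880/2019)*0 = (24129949/2019)*0 = 0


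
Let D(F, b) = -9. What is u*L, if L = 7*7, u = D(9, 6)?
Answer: -441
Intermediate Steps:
u = -9
L = 49
u*L = -9*49 = -441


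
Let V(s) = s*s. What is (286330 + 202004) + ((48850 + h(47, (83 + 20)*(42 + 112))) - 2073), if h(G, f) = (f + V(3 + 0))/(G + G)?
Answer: 50316305/94 ≈ 5.3528e+5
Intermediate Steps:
V(s) = s²
h(G, f) = (9 + f)/(2*G) (h(G, f) = (f + (3 + 0)²)/(G + G) = (f + 3²)/((2*G)) = (f + 9)*(1/(2*G)) = (9 + f)*(1/(2*G)) = (9 + f)/(2*G))
(286330 + 202004) + ((48850 + h(47, (83 + 20)*(42 + 112))) - 2073) = (286330 + 202004) + ((48850 + (½)*(9 + (83 + 20)*(42 + 112))/47) - 2073) = 488334 + ((48850 + (½)*(1/47)*(9 + 103*154)) - 2073) = 488334 + ((48850 + (½)*(1/47)*(9 + 15862)) - 2073) = 488334 + ((48850 + (½)*(1/47)*15871) - 2073) = 488334 + ((48850 + 15871/94) - 2073) = 488334 + (4607771/94 - 2073) = 488334 + 4412909/94 = 50316305/94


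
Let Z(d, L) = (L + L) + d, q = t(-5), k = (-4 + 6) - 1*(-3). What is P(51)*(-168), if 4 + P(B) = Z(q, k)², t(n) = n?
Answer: -3528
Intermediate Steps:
k = 5 (k = 2 + 3 = 5)
q = -5
Z(d, L) = d + 2*L (Z(d, L) = 2*L + d = d + 2*L)
P(B) = 21 (P(B) = -4 + (-5 + 2*5)² = -4 + (-5 + 10)² = -4 + 5² = -4 + 25 = 21)
P(51)*(-168) = 21*(-168) = -3528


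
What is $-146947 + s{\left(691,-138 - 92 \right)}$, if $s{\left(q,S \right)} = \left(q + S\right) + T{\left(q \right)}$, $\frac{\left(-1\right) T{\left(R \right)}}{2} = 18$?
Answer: $-146522$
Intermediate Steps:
$T{\left(R \right)} = -36$ ($T{\left(R \right)} = \left(-2\right) 18 = -36$)
$s{\left(q,S \right)} = -36 + S + q$ ($s{\left(q,S \right)} = \left(q + S\right) - 36 = \left(S + q\right) - 36 = -36 + S + q$)
$-146947 + s{\left(691,-138 - 92 \right)} = -146947 - -425 = -146947 + 425 = -146522$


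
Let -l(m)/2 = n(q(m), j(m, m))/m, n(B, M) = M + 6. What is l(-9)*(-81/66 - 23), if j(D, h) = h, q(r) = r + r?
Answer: 533/33 ≈ 16.152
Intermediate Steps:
q(r) = 2*r
n(B, M) = 6 + M
l(m) = -2*(6 + m)/m
l(-9)*(-81/66 - 23) = (-2 - 12/(-9))*(-81/66 - 23) = (-2 - 12*(-⅑))*(-81*1/66 - 23) = (-2 + 4/3)*(-27/22 - 23) = -⅔*(-533/22) = 533/33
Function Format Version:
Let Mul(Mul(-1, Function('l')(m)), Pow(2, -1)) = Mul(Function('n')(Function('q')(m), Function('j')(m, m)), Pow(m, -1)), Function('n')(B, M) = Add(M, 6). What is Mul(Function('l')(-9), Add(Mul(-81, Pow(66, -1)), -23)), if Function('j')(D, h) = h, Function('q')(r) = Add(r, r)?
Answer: Rational(533, 33) ≈ 16.152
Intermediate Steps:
Function('q')(r) = Mul(2, r)
Function('n')(B, M) = Add(6, M)
Function('l')(m) = Mul(-2, Pow(m, -1), Add(6, m)) (Function('l')(m) = Mul(-2, Mul(Add(6, m), Pow(m, -1))) = Mul(-2, Mul(Pow(m, -1), Add(6, m))) = Mul(-2, Pow(m, -1), Add(6, m)))
Mul(Function('l')(-9), Add(Mul(-81, Pow(66, -1)), -23)) = Mul(Add(-2, Mul(-12, Pow(-9, -1))), Add(Mul(-81, Pow(66, -1)), -23)) = Mul(Add(-2, Mul(-12, Rational(-1, 9))), Add(Mul(-81, Rational(1, 66)), -23)) = Mul(Add(-2, Rational(4, 3)), Add(Rational(-27, 22), -23)) = Mul(Rational(-2, 3), Rational(-533, 22)) = Rational(533, 33)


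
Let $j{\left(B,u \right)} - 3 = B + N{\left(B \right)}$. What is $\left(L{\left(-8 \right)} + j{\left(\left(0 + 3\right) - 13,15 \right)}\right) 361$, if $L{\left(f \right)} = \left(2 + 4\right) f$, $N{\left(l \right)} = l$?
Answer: $-23465$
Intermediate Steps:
$L{\left(f \right)} = 6 f$
$j{\left(B,u \right)} = 3 + 2 B$ ($j{\left(B,u \right)} = 3 + \left(B + B\right) = 3 + 2 B$)
$\left(L{\left(-8 \right)} + j{\left(\left(0 + 3\right) - 13,15 \right)}\right) 361 = \left(6 \left(-8\right) + \left(3 + 2 \left(\left(0 + 3\right) - 13\right)\right)\right) 361 = \left(-48 + \left(3 + 2 \left(3 - 13\right)\right)\right) 361 = \left(-48 + \left(3 + 2 \left(-10\right)\right)\right) 361 = \left(-48 + \left(3 - 20\right)\right) 361 = \left(-48 - 17\right) 361 = \left(-65\right) 361 = -23465$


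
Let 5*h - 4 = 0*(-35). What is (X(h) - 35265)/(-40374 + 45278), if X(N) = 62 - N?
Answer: -176019/24520 ≈ -7.1786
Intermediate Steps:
h = ⅘ (h = ⅘ + (0*(-35))/5 = ⅘ + (⅕)*0 = ⅘ + 0 = ⅘ ≈ 0.80000)
(X(h) - 35265)/(-40374 + 45278) = ((62 - 1*⅘) - 35265)/(-40374 + 45278) = ((62 - ⅘) - 35265)/4904 = (306/5 - 35265)*(1/4904) = -176019/5*1/4904 = -176019/24520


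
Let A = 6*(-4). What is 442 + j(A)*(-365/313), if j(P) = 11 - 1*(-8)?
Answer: 131411/313 ≈ 419.84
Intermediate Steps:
A = -24
j(P) = 19 (j(P) = 11 + 8 = 19)
442 + j(A)*(-365/313) = 442 + 19*(-365/313) = 442 - 6935/313 = 131411/313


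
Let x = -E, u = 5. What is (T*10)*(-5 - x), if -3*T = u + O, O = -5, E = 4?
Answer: 0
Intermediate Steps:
x = -4 (x = -1*4 = -4)
T = 0 (T = -(5 - 5)/3 = -1/3*0 = 0)
(T*10)*(-5 - x) = (0*10)*(-5 - 1*(-4)) = 0*(-5 + 4) = 0*(-1) = 0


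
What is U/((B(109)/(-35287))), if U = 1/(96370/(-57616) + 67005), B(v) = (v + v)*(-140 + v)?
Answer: 508273948/6522253438045 ≈ 7.7929e-5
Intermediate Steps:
B(v) = 2*v*(-140 + v) (B(v) = (2*v)*(-140 + v) = 2*v*(-140 + v))
U = 28808/1930231855 (U = 1/(96370*(-1/57616) + 67005) = 1/(-48185/28808 + 67005) = 1/(1930231855/28808) = 28808/1930231855 ≈ 1.4925e-5)
U/((B(109)/(-35287))) = 28808/(1930231855*(((2*109*(-140 + 109))/(-35287)))) = 28808/(1930231855*(((2*109*(-31))*(-1/35287)))) = 28808/(1930231855*((-6758*(-1/35287)))) = 28808/(1930231855*(6758/35287)) = (28808/1930231855)*(35287/6758) = 508273948/6522253438045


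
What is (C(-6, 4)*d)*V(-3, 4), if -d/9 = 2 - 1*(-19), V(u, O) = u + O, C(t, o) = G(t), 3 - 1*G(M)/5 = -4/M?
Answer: -2205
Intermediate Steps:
G(M) = 15 + 20/M (G(M) = 15 - (-20)/M = 15 + 20/M)
C(t, o) = 15 + 20/t
V(u, O) = O + u
d = -189 (d = -9*(2 - 1*(-19)) = -9*(2 + 19) = -9*21 = -189)
(C(-6, 4)*d)*V(-3, 4) = ((15 + 20/(-6))*(-189))*(4 - 3) = ((15 + 20*(-⅙))*(-189))*1 = ((15 - 10/3)*(-189))*1 = ((35/3)*(-189))*1 = -2205*1 = -2205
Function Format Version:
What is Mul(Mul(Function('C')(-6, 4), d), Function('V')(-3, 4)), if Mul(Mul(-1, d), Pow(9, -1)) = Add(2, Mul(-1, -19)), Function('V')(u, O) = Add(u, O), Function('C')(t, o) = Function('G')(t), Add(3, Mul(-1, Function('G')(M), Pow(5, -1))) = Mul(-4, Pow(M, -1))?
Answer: -2205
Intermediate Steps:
Function('G')(M) = Add(15, Mul(20, Pow(M, -1))) (Function('G')(M) = Add(15, Mul(-5, Mul(-4, Pow(M, -1)))) = Add(15, Mul(20, Pow(M, -1))))
Function('C')(t, o) = Add(15, Mul(20, Pow(t, -1)))
Function('V')(u, O) = Add(O, u)
d = -189 (d = Mul(-9, Add(2, Mul(-1, -19))) = Mul(-9, Add(2, 19)) = Mul(-9, 21) = -189)
Mul(Mul(Function('C')(-6, 4), d), Function('V')(-3, 4)) = Mul(Mul(Add(15, Mul(20, Pow(-6, -1))), -189), Add(4, -3)) = Mul(Mul(Add(15, Mul(20, Rational(-1, 6))), -189), 1) = Mul(Mul(Add(15, Rational(-10, 3)), -189), 1) = Mul(Mul(Rational(35, 3), -189), 1) = Mul(-2205, 1) = -2205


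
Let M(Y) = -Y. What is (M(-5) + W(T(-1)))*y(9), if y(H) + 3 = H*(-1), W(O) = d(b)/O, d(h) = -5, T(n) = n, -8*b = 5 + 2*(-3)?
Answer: -120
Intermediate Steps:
b = ⅛ (b = -(5 + 2*(-3))/8 = -(5 - 6)/8 = -⅛*(-1) = ⅛ ≈ 0.12500)
W(O) = -5/O
y(H) = -3 - H (y(H) = -3 + H*(-1) = -3 - H)
(M(-5) + W(T(-1)))*y(9) = (-1*(-5) - 5/(-1))*(-3 - 1*9) = (5 - 5*(-1))*(-3 - 9) = (5 + 5)*(-12) = 10*(-12) = -120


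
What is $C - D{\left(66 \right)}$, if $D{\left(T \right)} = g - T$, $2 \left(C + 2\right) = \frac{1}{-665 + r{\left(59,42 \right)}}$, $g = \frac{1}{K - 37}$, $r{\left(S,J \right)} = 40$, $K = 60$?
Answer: $\frac{1838727}{28750} \approx 63.956$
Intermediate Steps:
$g = \frac{1}{23}$ ($g = \frac{1}{60 - 37} = \frac{1}{23} \approx 0.043478$)
$C = - \frac{2501}{1250}$ ($C = -2 + \frac{1}{2 \left(-665 + 40\right)} = -2 + \frac{1}{2 \left(-625\right)} = -2 + \frac{1}{2} \left(- \frac{1}{625}\right) = -2 - \frac{1}{1250} = - \frac{2501}{1250} \approx -2.0008$)
$D{\left(T \right)} = \frac{1}{23} - T$
$C - D{\left(66 \right)} = - \frac{2501}{1250} - \left(\frac{1}{23} - 66\right) = - \frac{2501}{1250} - - \frac{1517}{23} = - \frac{2501}{1250} + \frac{1517}{23} = \frac{1838727}{28750}$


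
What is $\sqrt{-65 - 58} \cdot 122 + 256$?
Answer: $256 + 122 i \sqrt{123} \approx 256.0 + 1353.0 i$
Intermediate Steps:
$\sqrt{-65 - 58} \cdot 122 + 256 = \sqrt{-123} \cdot 122 + 256 = i \sqrt{123} \cdot 122 + 256 = 122 i \sqrt{123} + 256 = 256 + 122 i \sqrt{123}$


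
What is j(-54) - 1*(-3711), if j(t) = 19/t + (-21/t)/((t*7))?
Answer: 3606749/972 ≈ 3710.6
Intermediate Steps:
j(t) = -3/t² + 19/t (j(t) = 19/t + (-21/t)/((7*t)) = 19/t + (-21/t)*(1/(7*t)) = 19/t - 3/t² = -3/t² + 19/t)
j(-54) - 1*(-3711) = (-3 + 19*(-54))/(-54)² - 1*(-3711) = (-3 - 1026)/2916 + 3711 = (1/2916)*(-1029) + 3711 = -343/972 + 3711 = 3606749/972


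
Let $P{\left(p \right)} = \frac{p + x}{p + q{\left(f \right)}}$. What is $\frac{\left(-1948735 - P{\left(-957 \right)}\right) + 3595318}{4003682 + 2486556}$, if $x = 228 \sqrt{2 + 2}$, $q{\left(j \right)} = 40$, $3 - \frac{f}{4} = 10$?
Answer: $\frac{754958055}{2975774123} \approx 0.2537$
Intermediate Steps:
$f = -28$ ($f = 12 - 40 = -28$)
$x = 456$ ($x = 228 \sqrt{4} = 228 \cdot 2 = 456$)
$P{\left(p \right)} = \frac{456 + p}{40 + p}$ ($P{\left(p \right)} = \frac{p + 456}{p + 40} = \frac{456 + p}{40 + p}$)
$\frac{\left(-1948735 - P{\left(-957 \right)}\right) + 3595318}{4003682 + 2486556} = \frac{\left(-1948735 - \frac{456 - 957}{40 - 957}\right) + 3595318}{4003682 + 2486556} = \frac{\left(-1948735 - \frac{1}{-917} \left(-501\right)\right) + 3595318}{6490238} = \left(\left(-1948735 - \left(- \frac{1}{917}\right) \left(-501\right)\right) + 3595318\right) \frac{1}{6490238} = \left(\left(-1948735 - \frac{501}{917}\right) + 3595318\right) \frac{1}{6490238} = \left(- \frac{1786990496}{917} + 3595318\right) \frac{1}{6490238} = \frac{1509916110}{917} \cdot \frac{1}{6490238} = \frac{754958055}{2975774123}$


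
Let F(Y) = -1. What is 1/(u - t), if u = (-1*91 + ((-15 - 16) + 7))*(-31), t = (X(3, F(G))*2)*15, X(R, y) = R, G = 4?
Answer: 1/3475 ≈ 0.00028777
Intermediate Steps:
t = 90 (t = (3*2)*15 = 6*15 = 90)
u = 3565 (u = (-91 + (-31 + 7))*(-31) = (-91 - 24)*(-31) = -115*(-31) = 3565)
1/(u - t) = 1/(3565 - 1*90) = 1/(3565 - 90) = 1/3475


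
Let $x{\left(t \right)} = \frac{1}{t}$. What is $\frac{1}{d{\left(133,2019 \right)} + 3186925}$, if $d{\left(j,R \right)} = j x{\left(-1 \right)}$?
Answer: $\frac{1}{3186792} \approx 3.138 \cdot 10^{-7}$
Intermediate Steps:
$d{\left(j,R \right)} = - j$ ($d{\left(j,R \right)} = \frac{j}{-1} = j \left(-1\right) = - j$)
$\frac{1}{d{\left(133,2019 \right)} + 3186925} = \frac{1}{\left(-1\right) 133 + 3186925} = \frac{1}{-133 + 3186925} = \frac{1}{3186792}$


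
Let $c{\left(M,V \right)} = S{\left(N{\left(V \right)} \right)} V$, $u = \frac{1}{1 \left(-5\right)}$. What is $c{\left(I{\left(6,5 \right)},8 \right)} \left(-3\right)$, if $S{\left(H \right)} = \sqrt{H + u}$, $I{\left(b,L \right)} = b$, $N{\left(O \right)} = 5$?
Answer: $- \frac{48 \sqrt{30}}{5} \approx -52.581$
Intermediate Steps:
$u = - \frac{1}{5}$ ($u = \frac{1}{-5} = - \frac{1}{5} \approx -0.2$)
$S{\left(H \right)} = \sqrt{- \frac{1}{5} + H}$ ($S{\left(H \right)} = \sqrt{H - \frac{1}{5}} = \sqrt{- \frac{1}{5} + H}$)
$c{\left(M,V \right)} = \frac{2 V \sqrt{30}}{5}$ ($c{\left(M,V \right)} = \frac{\sqrt{-5 + 25 \cdot 5}}{5} V = \frac{\sqrt{-5 + 125}}{5} V = \frac{\sqrt{120}}{5} V = \frac{2 \sqrt{30}}{5} V = \frac{2 V \sqrt{30}}{5}$)
$c{\left(I{\left(6,5 \right)},8 \right)} \left(-3\right) = \frac{2}{5} \cdot 8 \sqrt{30} \left(-3\right) = \frac{16 \sqrt{30}}{5} \left(-3\right) = - \frac{48 \sqrt{30}}{5}$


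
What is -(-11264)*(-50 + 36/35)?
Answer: -19306496/35 ≈ -5.5161e+5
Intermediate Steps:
-(-11264)*(-50 + 36/35) = -(-11264)*(-1714)/35 = -256*75416/35 = -19306496/35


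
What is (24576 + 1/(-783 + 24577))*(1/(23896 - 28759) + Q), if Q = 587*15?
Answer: 12519364394905165/57855111 ≈ 2.1639e+8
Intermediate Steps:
Q = 8805
(24576 + 1/(-783 + 24577))*(1/(23896 - 28759) + Q) = (24576 + 1/(-783 + 24577))*(1/(23896 - 28759) + 8805) = (24576 + 1/23794)*(1/(-4863) + 8805) = (24576 + 1/23794)*(-1/4863 + 8805) = (584761345/23794)*(42818714/4863) = 12519364394905165/57855111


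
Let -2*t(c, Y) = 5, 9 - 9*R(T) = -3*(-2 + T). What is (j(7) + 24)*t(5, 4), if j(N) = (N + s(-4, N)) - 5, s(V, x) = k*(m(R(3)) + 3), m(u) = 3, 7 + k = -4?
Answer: 100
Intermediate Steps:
R(T) = 1/3 + T/3 (R(T) = 1 - (-1)*(-2 + T)/3 = 1 - (6 - 3*T)/9 = 1 + (-2/3 + T/3) = 1/3 + T/3)
t(c, Y) = -5/2 (t(c, Y) = -1/2*5 = -5/2)
k = -11 (k = -7 - 4 = -11)
s(V, x) = -66 (s(V, x) = -11*(3 + 3) = -11*6 = -66)
j(N) = -71 + N (j(N) = (N - 66) - 5 = (-66 + N) - 5 = -71 + N)
(j(7) + 24)*t(5, 4) = ((-71 + 7) + 24)*(-5/2) = (-64 + 24)*(-5/2) = -40*(-5/2) = 100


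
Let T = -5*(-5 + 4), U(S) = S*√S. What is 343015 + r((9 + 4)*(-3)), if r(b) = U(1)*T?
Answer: 343020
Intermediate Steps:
U(S) = S^(3/2)
T = 5 (T = -5*(-1) = 5)
r(b) = 5 (r(b) = 1^(3/2)*5 = 1*5 = 5)
343015 + r((9 + 4)*(-3)) = 343015 + 5 = 343020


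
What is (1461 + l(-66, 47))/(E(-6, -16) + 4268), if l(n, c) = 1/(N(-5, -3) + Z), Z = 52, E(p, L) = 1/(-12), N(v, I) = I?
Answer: 171816/501907 ≈ 0.34233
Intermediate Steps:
E(p, L) = -1/12
l(n, c) = 1/49 (l(n, c) = 1/(-3 + 52) = 1/49)
(1461 + l(-66, 47))/(E(-6, -16) + 4268) = (1461 + 1/49)/(-1/12 + 4268) = 71590/(49*(51215/12)) = (71590/49)*(12/51215) = 171816/501907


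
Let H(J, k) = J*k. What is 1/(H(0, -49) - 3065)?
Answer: -1/3065 ≈ -0.00032626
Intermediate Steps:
1/(H(0, -49) - 3065) = 1/(0*(-49) - 3065) = 1/(0 - 3065) = 1/(-3065) = -1/3065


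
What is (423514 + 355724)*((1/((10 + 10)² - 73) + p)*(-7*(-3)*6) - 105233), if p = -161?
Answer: -10661167294902/109 ≈ -9.7809e+10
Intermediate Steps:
(423514 + 355724)*((1/((10 + 10)² - 73) + p)*(-7*(-3)*6) - 105233) = (423514 + 355724)*((1/((10 + 10)² - 73) - 161)*(-7*(-3)*6) - 105233) = 779238*((1/(20² - 73) - 161)*(21*6) - 105233) = 779238*((1/(400 - 73) - 161)*126 - 105233) = 779238*((1/327 - 161)*126 - 105233) = 779238*(-52646/327*126 - 105233) = 779238*(-2211132/109 - 105233) = 779238*(-13681529/109) = -10661167294902/109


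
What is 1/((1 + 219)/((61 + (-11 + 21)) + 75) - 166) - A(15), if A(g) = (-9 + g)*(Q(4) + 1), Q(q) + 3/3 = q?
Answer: -288265/12008 ≈ -24.006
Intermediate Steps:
Q(q) = -1 + q
A(g) = -36 + 4*g (A(g) = (-9 + g)*((-1 + 4) + 1) = (-9 + g)*(3 + 1) = (-9 + g)*4 = -36 + 4*g)
1/((1 + 219)/((61 + (-11 + 21)) + 75) - 166) - A(15) = 1/((1 + 219)/((61 + (-11 + 21)) + 75) - 166) - (-36 + 4*15) = 1/(220/((61 + 10) + 75) - 166) - (-36 + 60) = 1/(220/(71 + 75) - 166) - 1*24 = 1/(220/146 - 166) - 24 = 1/(220*(1/146) - 166) - 24 = 1/(110/73 - 166) - 24 = 1/(-12008/73) - 24 = -73/12008 - 24 = -288265/12008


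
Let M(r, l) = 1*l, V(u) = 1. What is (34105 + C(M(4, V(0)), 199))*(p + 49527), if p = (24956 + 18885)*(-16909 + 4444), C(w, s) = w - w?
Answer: -18635945288490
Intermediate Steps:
M(r, l) = l
C(w, s) = 0
p = -546478065 (p = 43841*(-12465) = -546478065)
(34105 + C(M(4, V(0)), 199))*(p + 49527) = (34105 + 0)*(-546478065 + 49527) = 34105*(-546428538) = -18635945288490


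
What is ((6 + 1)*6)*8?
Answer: 336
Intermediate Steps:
((6 + 1)*6)*8 = (7*6)*8 = 42*8 = 336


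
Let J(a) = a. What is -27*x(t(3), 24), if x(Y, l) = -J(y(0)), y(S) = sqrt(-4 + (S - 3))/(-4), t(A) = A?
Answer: -27*I*sqrt(7)/4 ≈ -17.859*I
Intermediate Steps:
y(S) = -sqrt(-7 + S)/4 (y(S) = sqrt(-4 + (-3 + S))*(-1/4) = sqrt(-7 + S)*(-1/4) = -sqrt(-7 + S)/4)
x(Y, l) = I*sqrt(7)/4 (x(Y, l) = -(-1)*sqrt(-7 + 0)/4 = -(-1)*sqrt(-7)/4 = -(-1)*I*sqrt(7)/4 = I*sqrt(7)/4)
-27*x(t(3), 24) = -27*I*sqrt(7)/4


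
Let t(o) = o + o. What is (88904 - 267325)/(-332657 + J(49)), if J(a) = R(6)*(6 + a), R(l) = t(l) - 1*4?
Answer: 178421/332217 ≈ 0.53706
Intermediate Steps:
t(o) = 2*o
R(l) = -4 + 2*l (R(l) = 2*l - 1*4 = 2*l - 4 = -4 + 2*l)
J(a) = 48 + 8*a (J(a) = (-4 + 2*6)*(6 + a) = (-4 + 12)*(6 + a) = 8*(6 + a) = 48 + 8*a)
(88904 - 267325)/(-332657 + J(49)) = (88904 - 267325)/(-332657 + (48 + 8*49)) = -178421/(-332657 + (48 + 392)) = -178421/(-332657 + 440) = -178421/(-332217) = -178421*(-1/332217) = 178421/332217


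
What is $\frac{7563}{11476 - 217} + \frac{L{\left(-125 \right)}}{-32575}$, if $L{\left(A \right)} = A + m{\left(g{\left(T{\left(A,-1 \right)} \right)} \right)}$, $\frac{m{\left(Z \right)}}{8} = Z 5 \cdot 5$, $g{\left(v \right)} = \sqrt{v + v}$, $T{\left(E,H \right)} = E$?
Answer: $\frac{3303628}{4890159} - \frac{40 i \sqrt{10}}{1303} \approx 0.67557 - 0.097077 i$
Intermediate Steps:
$g{\left(v \right)} = \sqrt{2} \sqrt{v}$ ($g{\left(v \right)} = \sqrt{2 v} = \sqrt{2} \sqrt{v}$)
$m{\left(Z \right)} = 200 Z$ ($m{\left(Z \right)} = 8 Z 5 \cdot 5 = 8 \cdot 5 Z 5 = 8 \cdot 25 Z = 200 Z$)
$L{\left(A \right)} = A + 200 \sqrt{2} \sqrt{A}$
$\frac{7563}{11476 - 217} + \frac{L{\left(-125 \right)}}{-32575} = \frac{7563}{11476 - 217} + \frac{-125 + 200 \sqrt{2} \sqrt{-125}}{-32575} = \frac{7563}{11476 - 217} + \left(-125 + 200 \sqrt{2} \cdot 5 i \sqrt{5}\right) \left(- \frac{1}{32575}\right) = \frac{7563}{11259} + \left(-125 + 1000 i \sqrt{10}\right) \left(- \frac{1}{32575}\right) = 7563 \cdot \frac{1}{11259} + \left(\frac{5}{1303} - \frac{40 i \sqrt{10}}{1303}\right) = \frac{2521}{3753} + \left(\frac{5}{1303} - \frac{40 i \sqrt{10}}{1303}\right) = \frac{3303628}{4890159} - \frac{40 i \sqrt{10}}{1303}$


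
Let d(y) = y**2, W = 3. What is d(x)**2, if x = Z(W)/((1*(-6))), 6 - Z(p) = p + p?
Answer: 0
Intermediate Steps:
Z(p) = 6 - 2*p (Z(p) = 6 - (p + p) = 6 - 2*p)
x = 0 (x = (6 - 2*3)/((1*(-6))) = (6 - 6)/(-6) = 0*(-1/6) = 0)
d(x)**2 = (0**2)**2 = 0**2 = 0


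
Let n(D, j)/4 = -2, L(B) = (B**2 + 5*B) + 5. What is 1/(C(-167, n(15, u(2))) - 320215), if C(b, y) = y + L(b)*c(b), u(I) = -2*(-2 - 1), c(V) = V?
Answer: -1/4839076 ≈ -2.0665e-7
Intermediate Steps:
L(B) = 5 + B**2 + 5*B
u(I) = 6 (u(I) = -2*(-3) = 6)
n(D, j) = -8 (n(D, j) = 4*(-2) = -8)
C(b, y) = y + b*(5 + b**2 + 5*b) (C(b, y) = y + (5 + b**2 + 5*b)*b = y + b*(5 + b**2 + 5*b))
1/(C(-167, n(15, u(2))) - 320215) = 1/((-8 - 167*(5 + (-167)**2 + 5*(-167))) - 320215) = 1/((-8 - 167*(5 + 27889 - 835)) - 320215) = 1/((-8 - 167*27059) - 320215) = 1/((-8 - 4518853) - 320215) = 1/(-4518861 - 320215) = 1/(-4839076) = -1/4839076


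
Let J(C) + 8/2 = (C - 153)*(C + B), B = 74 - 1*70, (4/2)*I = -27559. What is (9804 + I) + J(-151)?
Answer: 81417/2 ≈ 40709.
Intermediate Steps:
I = -27559/2 (I = (½)*(-27559) = -27559/2 ≈ -13780.)
B = 4 (B = 74 - 70 = 4)
J(C) = -4 + (-153 + C)*(4 + C) (J(C) = -4 + (C - 153)*(C + 4) = -4 + (-153 + C)*(4 + C))
(9804 + I) + J(-151) = (9804 - 27559/2) + (-616 + (-151)² - 149*(-151)) = -7951/2 + (-616 + 22801 + 22499) = -7951/2 + 44684 = 81417/2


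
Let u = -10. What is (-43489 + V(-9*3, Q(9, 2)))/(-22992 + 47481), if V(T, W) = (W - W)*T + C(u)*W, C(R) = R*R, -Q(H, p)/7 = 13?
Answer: -52589/24489 ≈ -2.1475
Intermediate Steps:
Q(H, p) = -91 (Q(H, p) = -7*13 = -91)
C(R) = R²
V(T, W) = 100*W (V(T, W) = (W - W)*T + (-10)²*W = 0*T + 100*W = 0 + 100*W = 100*W)
(-43489 + V(-9*3, Q(9, 2)))/(-22992 + 47481) = (-43489 + 100*(-91))/(-22992 + 47481) = (-43489 - 9100)/24489 = -52589*1/24489 = -52589/24489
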